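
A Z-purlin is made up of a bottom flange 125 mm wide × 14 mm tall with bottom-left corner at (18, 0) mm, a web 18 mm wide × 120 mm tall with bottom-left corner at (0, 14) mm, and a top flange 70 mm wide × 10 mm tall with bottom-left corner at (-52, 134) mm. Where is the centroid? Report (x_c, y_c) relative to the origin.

x_c = 32.19 mm, y_c = 58.44 mm

Part | A | x̄ᵢ | ȳᵢ | A·x̄ᵢ | A·ȳᵢ
bottom flange | 1750.00 | 80.50 | 7.00 | 140875.00 | 12250.00
web | 2160.00 | 9.00 | 74.00 | 19440.00 | 159840.00
top flange | 700.00 | -17.00 | 139.00 | -11900.00 | 97300.00
Σ | 4610.00 |  |  | 148415.00 | 269390.00
x_c = 148415.00 / 4610.00 = 32.19 mm
y_c = 269390.00 / 4610.00 = 58.44 mm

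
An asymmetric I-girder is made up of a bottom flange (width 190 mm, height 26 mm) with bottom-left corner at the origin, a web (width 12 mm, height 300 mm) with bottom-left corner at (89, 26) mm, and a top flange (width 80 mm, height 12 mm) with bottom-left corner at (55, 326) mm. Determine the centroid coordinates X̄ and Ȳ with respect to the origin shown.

Part | A | x̄ᵢ | ȳᵢ | A·x̄ᵢ | A·ȳᵢ
bottom flange | 4940.00 | 95.00 | 13.00 | 469300.00 | 64220.00
web | 3600.00 | 95.00 | 176.00 | 342000.00 | 633600.00
top flange | 960.00 | 95.00 | 332.00 | 91200.00 | 318720.00
Σ | 9500.00 |  |  | 902500.00 | 1016540.00
X̄ = 902500.00 / 9500.00 = 95.00 mm
Ȳ = 1016540.00 / 9500.00 = 107.00 mm

X̄ = 95.00 mm, Ȳ = 107.00 mm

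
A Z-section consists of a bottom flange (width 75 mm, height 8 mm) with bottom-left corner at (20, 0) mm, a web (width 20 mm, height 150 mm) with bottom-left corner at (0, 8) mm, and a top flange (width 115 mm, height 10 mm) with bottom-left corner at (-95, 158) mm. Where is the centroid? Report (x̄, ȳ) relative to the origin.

bottom flange: A = 75 × 8 = 600.00, centroid at (57.50, 4.00).
web: A = 20 × 150 = 3000.00, centroid at (10.00, 83.00).
top flange: A = 115 × 10 = 1150.00, centroid at (-37.50, 163.00).
ΣA = 4750.00 mm², ΣAx̄ = 21375.00 mm³, ΣAȳ = 438850.00 mm³.
x̄ = 21375.00/4750.00 = 4.50 mm; ȳ = 438850.00/4750.00 = 92.39 mm.

x̄ = 4.50 mm, ȳ = 92.39 mm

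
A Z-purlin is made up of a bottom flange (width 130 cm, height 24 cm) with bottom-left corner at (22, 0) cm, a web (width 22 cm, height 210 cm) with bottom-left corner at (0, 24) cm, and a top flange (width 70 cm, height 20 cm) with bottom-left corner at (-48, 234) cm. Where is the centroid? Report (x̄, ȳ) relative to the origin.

x̄ = 33.27 cm, ȳ = 106.68 cm

bottom flange: A = 130 × 24 = 3120.00, centroid at (87.00, 12.00).
web: A = 22 × 210 = 4620.00, centroid at (11.00, 129.00).
top flange: A = 70 × 20 = 1400.00, centroid at (-13.00, 244.00).
ΣA = 9140.00 cm², ΣAx̄ = 304060.00 cm³, ΣAȳ = 975020.00 cm³.
x̄ = 304060.00/9140.00 = 33.27 cm; ȳ = 975020.00/9140.00 = 106.68 cm.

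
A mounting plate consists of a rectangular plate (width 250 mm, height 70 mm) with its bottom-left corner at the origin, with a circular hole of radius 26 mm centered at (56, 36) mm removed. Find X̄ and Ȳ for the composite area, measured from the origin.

Part | A | x̄ᵢ | ȳᵢ | A·x̄ᵢ | A·ȳᵢ
plate | 17500.00 | 125.00 | 35.00 | 2187500.00 | 612500.00
hole | -2123.72 | 56.00 | 36.00 | -118928.13 | -76453.80
Σ | 15376.28 |  |  | 2068571.87 | 536046.20
X̄ = 2068571.87 / 15376.28 = 134.53 mm
Ȳ = 536046.20 / 15376.28 = 34.86 mm

X̄ = 134.53 mm, Ȳ = 34.86 mm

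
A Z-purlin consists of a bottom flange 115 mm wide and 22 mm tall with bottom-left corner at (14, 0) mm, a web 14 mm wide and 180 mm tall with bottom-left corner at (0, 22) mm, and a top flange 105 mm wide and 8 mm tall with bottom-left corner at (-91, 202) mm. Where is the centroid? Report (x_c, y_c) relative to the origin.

bottom flange: A = 115 × 22 = 2530.00, centroid at (71.50, 11.00).
web: A = 14 × 180 = 2520.00, centroid at (7.00, 112.00).
top flange: A = 105 × 8 = 840.00, centroid at (-38.50, 206.00).
ΣA = 5890.00 mm², ΣAx_c = 166195.00 mm³, ΣAy_c = 483110.00 mm³.
x_c = 166195.00/5890.00 = 28.22 mm; y_c = 483110.00/5890.00 = 82.02 mm.

x_c = 28.22 mm, y_c = 82.02 mm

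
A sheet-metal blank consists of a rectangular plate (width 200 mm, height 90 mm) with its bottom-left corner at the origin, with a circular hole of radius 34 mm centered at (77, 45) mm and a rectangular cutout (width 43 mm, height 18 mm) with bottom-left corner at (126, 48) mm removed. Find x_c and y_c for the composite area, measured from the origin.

Part | A | x̄ᵢ | ȳᵢ | A·x̄ᵢ | A·ȳᵢ
plate | 18000.00 | 100.00 | 45.00 | 1800000.00 | 810000.00
hole 1 | -3631.68 | 77.00 | 45.00 | -279639.45 | -163425.65
hole 2 | -774.00 | 147.50 | 57.00 | -114165.00 | -44118.00
Σ | 13594.32 |  |  | 1406195.55 | 602456.35
x_c = 1406195.55 / 13594.32 = 103.44 mm
y_c = 602456.35 / 13594.32 = 44.32 mm

x_c = 103.44 mm, y_c = 44.32 mm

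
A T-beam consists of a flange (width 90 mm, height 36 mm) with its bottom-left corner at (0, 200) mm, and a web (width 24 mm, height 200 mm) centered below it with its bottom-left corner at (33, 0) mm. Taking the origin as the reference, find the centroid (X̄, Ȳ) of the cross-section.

X̄ = 45.00 mm, Ȳ = 147.55 mm

web: A = 24 × 200 = 4800.00, centroid at (45.00, 100.00).
flange: A = 90 × 36 = 3240.00, centroid at (45.00, 218.00).
ΣA = 8040.00 mm²
ΣAX̄ = (4800.00)(45.00) + (3240.00)(45.00) = 361800.00 mm³
ΣAȲ = (4800.00)(100.00) + (3240.00)(218.00) = 1186320.00 mm³
X̄ = 361800.00 / 8040.00 = 45.00 mm
Ȳ = 1186320.00 / 8040.00 = 147.55 mm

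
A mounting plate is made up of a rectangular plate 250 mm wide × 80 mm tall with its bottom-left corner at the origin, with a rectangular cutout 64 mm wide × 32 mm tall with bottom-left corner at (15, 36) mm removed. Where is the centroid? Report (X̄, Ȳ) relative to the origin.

X̄ = 133.90 mm, Ȳ = 38.63 mm

plate: A = 250 × 80 = 20000.00, centroid at (125.00, 40.00).
hole: A = −(64 × 32) = -2048.00, centroid at (47.00, 52.00).
ΣA = 17952.00 mm², ΣAX̄ = 2403744.00 mm³, ΣAȲ = 693504.00 mm³.
X̄ = 2403744.00/17952.00 = 133.90 mm; Ȳ = 693504.00/17952.00 = 38.63 mm.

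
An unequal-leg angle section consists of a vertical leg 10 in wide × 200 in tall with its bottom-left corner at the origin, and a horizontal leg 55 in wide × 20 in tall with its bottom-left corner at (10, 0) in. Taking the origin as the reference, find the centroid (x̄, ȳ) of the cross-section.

vertical leg: A = 10 × 200 = 2000.00, centroid at (5.00, 100.00).
horizontal leg: A = 55 × 20 = 1100.00, centroid at (37.50, 10.00).
ΣA = 3100.00 in²
ΣAx̄ = (2000.00)(5.00) + (1100.00)(37.50) = 51250.00 in³
ΣAȳ = (2000.00)(100.00) + (1100.00)(10.00) = 211000.00 in³
x̄ = 51250.00 / 3100.00 = 16.53 in
ȳ = 211000.00 / 3100.00 = 68.06 in

x̄ = 16.53 in, ȳ = 68.06 in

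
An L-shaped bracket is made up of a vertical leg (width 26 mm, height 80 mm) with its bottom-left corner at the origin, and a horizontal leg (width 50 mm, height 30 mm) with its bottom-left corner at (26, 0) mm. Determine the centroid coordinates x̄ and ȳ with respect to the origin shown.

x̄ = 28.92 mm, ȳ = 29.53 mm

vertical leg: A = 26 × 80 = 2080.00, centroid at (13.00, 40.00).
horizontal leg: A = 50 × 30 = 1500.00, centroid at (51.00, 15.00).
ΣA = 3580.00 mm², ΣAx̄ = 103540.00 mm³, ΣAȳ = 105700.00 mm³.
x̄ = 103540.00/3580.00 = 28.92 mm; ȳ = 105700.00/3580.00 = 29.53 mm.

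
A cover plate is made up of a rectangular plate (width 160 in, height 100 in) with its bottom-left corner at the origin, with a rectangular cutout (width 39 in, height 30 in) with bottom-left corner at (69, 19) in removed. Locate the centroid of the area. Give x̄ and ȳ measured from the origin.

Part | A | x̄ᵢ | ȳᵢ | A·x̄ᵢ | A·ȳᵢ
plate | 16000.00 | 80.00 | 50.00 | 1280000.00 | 800000.00
hole | -1170.00 | 88.50 | 34.00 | -103545.00 | -39780.00
Σ | 14830.00 |  |  | 1176455.00 | 760220.00
x̄ = 1176455.00 / 14830.00 = 79.33 in
ȳ = 760220.00 / 14830.00 = 51.26 in

x̄ = 79.33 in, ȳ = 51.26 in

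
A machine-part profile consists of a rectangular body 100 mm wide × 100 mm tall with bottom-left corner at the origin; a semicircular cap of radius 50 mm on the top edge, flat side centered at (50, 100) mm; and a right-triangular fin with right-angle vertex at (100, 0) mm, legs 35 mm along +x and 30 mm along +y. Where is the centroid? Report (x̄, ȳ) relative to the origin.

x̄ = 52.24 mm, ȳ = 67.90 mm

rectangular body: A = 100 × 100 = 10000.00, centroid at (50.00, 50.00).
semicircular top: A = ½π·50² = 3926.99, centroid at (50.00, 121.22).
triangular fin: A = ½·35·30 = 525.00, centroid at (111.67, 10.00).
ΣA = 14451.99 mm²
ΣAx̄ = (10000.00)(50.00) + (3926.99)(50.00) + (525.00)(111.67) = 754974.54 mm³
ΣAȳ = (10000.00)(50.00) + (3926.99)(121.22) + (525.00)(10.00) = 981282.42 mm³
x̄ = 754974.54 / 14451.99 = 52.24 mm
ȳ = 981282.42 / 14451.99 = 67.90 mm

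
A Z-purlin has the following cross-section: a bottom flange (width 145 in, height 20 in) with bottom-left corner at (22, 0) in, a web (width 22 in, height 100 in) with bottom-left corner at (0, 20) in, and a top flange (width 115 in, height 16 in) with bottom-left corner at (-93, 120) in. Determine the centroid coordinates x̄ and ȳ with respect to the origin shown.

Part | A | x̄ᵢ | ȳᵢ | A·x̄ᵢ | A·ȳᵢ
bottom flange | 2900.00 | 94.50 | 10.00 | 274050.00 | 29000.00
web | 2200.00 | 11.00 | 70.00 | 24200.00 | 154000.00
top flange | 1840.00 | -35.50 | 128.00 | -65320.00 | 235520.00
Σ | 6940.00 |  |  | 232930.00 | 418520.00
x̄ = 232930.00 / 6940.00 = 33.56 in
ȳ = 418520.00 / 6940.00 = 60.31 in

x̄ = 33.56 in, ȳ = 60.31 in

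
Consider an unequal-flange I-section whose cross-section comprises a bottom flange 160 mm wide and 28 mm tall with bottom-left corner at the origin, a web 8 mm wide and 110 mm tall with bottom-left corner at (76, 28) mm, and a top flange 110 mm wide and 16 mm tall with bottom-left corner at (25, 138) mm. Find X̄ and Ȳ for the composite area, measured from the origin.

X̄ = 80.00 mm, Ȳ = 55.16 mm

Part | A | x̄ᵢ | ȳᵢ | A·x̄ᵢ | A·ȳᵢ
bottom flange | 4480.00 | 80.00 | 14.00 | 358400.00 | 62720.00
web | 880.00 | 80.00 | 83.00 | 70400.00 | 73040.00
top flange | 1760.00 | 80.00 | 146.00 | 140800.00 | 256960.00
Σ | 7120.00 |  |  | 569600.00 | 392720.00
X̄ = 569600.00 / 7120.00 = 80.00 mm
Ȳ = 392720.00 / 7120.00 = 55.16 mm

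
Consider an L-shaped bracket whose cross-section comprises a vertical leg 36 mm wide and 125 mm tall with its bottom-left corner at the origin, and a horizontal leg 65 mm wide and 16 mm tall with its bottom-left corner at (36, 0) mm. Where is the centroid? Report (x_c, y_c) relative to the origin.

Part | A | x̄ᵢ | ȳᵢ | A·x̄ᵢ | A·ȳᵢ
vertical leg | 4500.00 | 18.00 | 62.50 | 81000.00 | 281250.00
horizontal leg | 1040.00 | 68.50 | 8.00 | 71240.00 | 8320.00
Σ | 5540.00 |  |  | 152240.00 | 289570.00
x_c = 152240.00 / 5540.00 = 27.48 mm
y_c = 289570.00 / 5540.00 = 52.27 mm

x_c = 27.48 mm, y_c = 52.27 mm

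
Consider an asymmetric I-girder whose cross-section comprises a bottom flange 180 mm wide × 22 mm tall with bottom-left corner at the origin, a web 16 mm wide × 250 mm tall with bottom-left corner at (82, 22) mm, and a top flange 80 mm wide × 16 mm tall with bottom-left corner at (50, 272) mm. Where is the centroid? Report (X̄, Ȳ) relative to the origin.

bottom flange: A = 180 × 22 = 3960.00, centroid at (90.00, 11.00).
web: A = 16 × 250 = 4000.00, centroid at (90.00, 147.00).
top flange: A = 80 × 16 = 1280.00, centroid at (90.00, 280.00).
ΣA = 9240.00 mm², ΣAX̄ = 831600.00 mm³, ΣAȲ = 989960.00 mm³.
X̄ = 831600.00/9240.00 = 90.00 mm; Ȳ = 989960.00/9240.00 = 107.14 mm.

X̄ = 90.00 mm, Ȳ = 107.14 mm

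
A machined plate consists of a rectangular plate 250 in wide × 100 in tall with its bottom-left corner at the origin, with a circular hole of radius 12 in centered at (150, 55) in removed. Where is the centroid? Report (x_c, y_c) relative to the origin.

x_c = 124.54 in, y_c = 49.91 in

plate: A = 250 × 100 = 25000.00, centroid at (125.00, 50.00).
hole: A = −π·12² = -452.39, centroid at (150.00, 55.00).
ΣA = 24547.61 in²
ΣAx_c = (25000.00)(125.00) + (-452.39)(150.00) = 3057141.60 in³
ΣAy_c = (25000.00)(50.00) + (-452.39)(55.00) = 1225118.59 in³
x_c = 3057141.60 / 24547.61 = 124.54 in
y_c = 1225118.59 / 24547.61 = 49.91 in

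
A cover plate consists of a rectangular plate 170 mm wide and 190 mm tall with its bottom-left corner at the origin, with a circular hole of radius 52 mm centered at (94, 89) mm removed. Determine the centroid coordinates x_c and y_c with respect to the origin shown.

plate: A = 170 × 190 = 32300.00, centroid at (85.00, 95.00).
hole: A = −π·52² = -8494.87, centroid at (94.00, 89.00).
ΣA = 23805.13 mm², ΣAx_c = 1946982.55 mm³, ΣAy_c = 2312456.88 mm³.
x_c = 1946982.55/23805.13 = 81.79 mm; y_c = 2312456.88/23805.13 = 97.14 mm.

x_c = 81.79 mm, y_c = 97.14 mm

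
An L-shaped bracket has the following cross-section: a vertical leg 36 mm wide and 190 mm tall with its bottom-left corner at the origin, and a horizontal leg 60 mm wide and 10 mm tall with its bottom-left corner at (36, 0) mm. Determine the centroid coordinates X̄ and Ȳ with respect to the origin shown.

Part | A | x̄ᵢ | ȳᵢ | A·x̄ᵢ | A·ȳᵢ
vertical leg | 6840.00 | 18.00 | 95.00 | 123120.00 | 649800.00
horizontal leg | 600.00 | 66.00 | 5.00 | 39600.00 | 3000.00
Σ | 7440.00 |  |  | 162720.00 | 652800.00
X̄ = 162720.00 / 7440.00 = 21.87 mm
Ȳ = 652800.00 / 7440.00 = 87.74 mm

X̄ = 21.87 mm, Ȳ = 87.74 mm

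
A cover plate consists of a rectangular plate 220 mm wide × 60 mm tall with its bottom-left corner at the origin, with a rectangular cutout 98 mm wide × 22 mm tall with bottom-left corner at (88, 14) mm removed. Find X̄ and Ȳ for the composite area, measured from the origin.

X̄ = 104.73 mm, Ȳ = 30.98 mm

plate: A = 220 × 60 = 13200.00, centroid at (110.00, 30.00).
hole: A = −(98 × 22) = -2156.00, centroid at (137.00, 25.00).
ΣA = 11044.00 mm², ΣAX̄ = 1156628.00 mm³, ΣAȲ = 342100.00 mm³.
X̄ = 1156628.00/11044.00 = 104.73 mm; Ȳ = 342100.00/11044.00 = 30.98 mm.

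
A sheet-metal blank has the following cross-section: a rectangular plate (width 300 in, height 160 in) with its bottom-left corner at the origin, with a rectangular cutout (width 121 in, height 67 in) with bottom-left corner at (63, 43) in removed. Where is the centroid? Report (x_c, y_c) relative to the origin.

x_c = 155.39 in, y_c = 80.71 in

plate: A = 300 × 160 = 48000.00, centroid at (150.00, 80.00).
hole: A = −(121 × 67) = -8107.00, centroid at (123.50, 76.50).
ΣA = 39893.00 in², ΣAx_c = 6198785.50 in³, ΣAy_c = 3219814.50 in³.
x_c = 6198785.50/39893.00 = 155.39 in; y_c = 3219814.50/39893.00 = 80.71 in.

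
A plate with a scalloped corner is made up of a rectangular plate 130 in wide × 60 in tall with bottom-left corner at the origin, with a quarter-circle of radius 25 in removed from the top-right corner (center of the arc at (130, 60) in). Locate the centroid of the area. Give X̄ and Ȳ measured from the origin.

Part | A | x̄ᵢ | ȳᵢ | A·x̄ᵢ | A·ȳᵢ
plate | 7800.00 | 65.00 | 30.00 | 507000.00 | 234000.00
removed quarter-circle | -490.87 | 119.39 | 49.39 | -58605.27 | -24244.10
Σ | 7309.13 |  |  | 448394.73 | 209755.90
X̄ = 448394.73 / 7309.13 = 61.35 in
Ȳ = 209755.90 / 7309.13 = 28.70 in

X̄ = 61.35 in, Ȳ = 28.70 in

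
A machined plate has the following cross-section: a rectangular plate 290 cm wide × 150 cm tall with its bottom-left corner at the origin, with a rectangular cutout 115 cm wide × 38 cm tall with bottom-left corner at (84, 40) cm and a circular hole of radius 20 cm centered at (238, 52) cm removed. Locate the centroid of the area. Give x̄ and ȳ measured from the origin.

plate: A = 290 × 150 = 43500.00, centroid at (145.00, 75.00).
hole 1: A = −(115 × 38) = -4370.00, centroid at (141.50, 59.00).
hole 2: A = −π·20² = -1256.64, centroid at (238.00, 52.00).
ΣA = 37873.36 cm², ΣAx̄ = 5390065.38 cm³, ΣAȳ = 2939324.87 cm³.
x̄ = 5390065.38/37873.36 = 142.32 cm; ȳ = 2939324.87/37873.36 = 77.61 cm.

x̄ = 142.32 cm, ȳ = 77.61 cm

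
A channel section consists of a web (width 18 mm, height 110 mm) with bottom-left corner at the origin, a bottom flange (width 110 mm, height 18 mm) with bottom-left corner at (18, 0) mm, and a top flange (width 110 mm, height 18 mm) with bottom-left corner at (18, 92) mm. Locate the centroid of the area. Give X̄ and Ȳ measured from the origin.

Part | A | x̄ᵢ | ȳᵢ | A·x̄ᵢ | A·ȳᵢ
web | 1980.00 | 9.00 | 55.00 | 17820.00 | 108900.00
bottom flange | 1980.00 | 73.00 | 9.00 | 144540.00 | 17820.00
top flange | 1980.00 | 73.00 | 101.00 | 144540.00 | 199980.00
Σ | 5940.00 |  |  | 306900.00 | 326700.00
X̄ = 306900.00 / 5940.00 = 51.67 mm
Ȳ = 326700.00 / 5940.00 = 55.00 mm

X̄ = 51.67 mm, Ȳ = 55.00 mm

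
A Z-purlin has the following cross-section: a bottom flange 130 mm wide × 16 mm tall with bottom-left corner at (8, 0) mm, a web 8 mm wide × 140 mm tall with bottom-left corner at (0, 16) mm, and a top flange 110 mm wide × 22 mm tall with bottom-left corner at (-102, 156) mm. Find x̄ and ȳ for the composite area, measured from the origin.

bottom flange: A = 130 × 16 = 2080.00, centroid at (73.00, 8.00).
web: A = 8 × 140 = 1120.00, centroid at (4.00, 86.00).
top flange: A = 110 × 22 = 2420.00, centroid at (-47.00, 167.00).
ΣA = 5620.00 mm², ΣAx̄ = 42580.00 mm³, ΣAȳ = 517100.00 mm³.
x̄ = 42580.00/5620.00 = 7.58 mm; ȳ = 517100.00/5620.00 = 92.01 mm.

x̄ = 7.58 mm, ȳ = 92.01 mm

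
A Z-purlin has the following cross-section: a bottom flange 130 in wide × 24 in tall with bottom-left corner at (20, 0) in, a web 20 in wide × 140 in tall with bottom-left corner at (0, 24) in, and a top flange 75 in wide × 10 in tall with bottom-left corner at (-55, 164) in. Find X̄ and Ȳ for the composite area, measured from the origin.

X̄ = 41.99 in, Ȳ = 64.08 in

bottom flange: A = 130 × 24 = 3120.00, centroid at (85.00, 12.00).
web: A = 20 × 140 = 2800.00, centroid at (10.00, 94.00).
top flange: A = 75 × 10 = 750.00, centroid at (-17.50, 169.00).
ΣA = 6670.00 in², ΣAX̄ = 280075.00 in³, ΣAȲ = 427390.00 in³.
X̄ = 280075.00/6670.00 = 41.99 in; Ȳ = 427390.00/6670.00 = 64.08 in.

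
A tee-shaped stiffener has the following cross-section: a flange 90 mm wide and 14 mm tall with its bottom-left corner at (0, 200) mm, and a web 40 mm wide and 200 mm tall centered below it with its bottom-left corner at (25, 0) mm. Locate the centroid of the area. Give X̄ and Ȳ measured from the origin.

web: A = 40 × 200 = 8000.00, centroid at (45.00, 100.00).
flange: A = 90 × 14 = 1260.00, centroid at (45.00, 207.00).
ΣA = 9260.00 mm², ΣAX̄ = 416700.00 mm³, ΣAȲ = 1060820.00 mm³.
X̄ = 416700.00/9260.00 = 45.00 mm; Ȳ = 1060820.00/9260.00 = 114.56 mm.

X̄ = 45.00 mm, Ȳ = 114.56 mm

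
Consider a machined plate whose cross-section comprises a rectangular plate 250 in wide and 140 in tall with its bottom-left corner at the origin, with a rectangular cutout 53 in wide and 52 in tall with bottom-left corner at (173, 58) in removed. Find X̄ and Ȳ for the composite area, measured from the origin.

X̄ = 118.63 in, Ȳ = 68.80 in

Part | A | x̄ᵢ | ȳᵢ | A·x̄ᵢ | A·ȳᵢ
plate | 35000.00 | 125.00 | 70.00 | 4375000.00 | 2450000.00
hole | -2756.00 | 199.50 | 84.00 | -549822.00 | -231504.00
Σ | 32244.00 |  |  | 3825178.00 | 2218496.00
X̄ = 3825178.00 / 32244.00 = 118.63 in
Ȳ = 2218496.00 / 32244.00 = 68.80 in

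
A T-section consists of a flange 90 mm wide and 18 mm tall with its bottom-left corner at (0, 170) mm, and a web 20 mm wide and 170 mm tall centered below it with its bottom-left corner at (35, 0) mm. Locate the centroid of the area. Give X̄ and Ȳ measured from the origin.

X̄ = 45.00 mm, Ȳ = 115.33 mm

web: A = 20 × 170 = 3400.00, centroid at (45.00, 85.00).
flange: A = 90 × 18 = 1620.00, centroid at (45.00, 179.00).
ΣA = 5020.00 mm²
ΣAX̄ = (3400.00)(45.00) + (1620.00)(45.00) = 225900.00 mm³
ΣAȲ = (3400.00)(85.00) + (1620.00)(179.00) = 578980.00 mm³
X̄ = 225900.00 / 5020.00 = 45.00 mm
Ȳ = 578980.00 / 5020.00 = 115.33 mm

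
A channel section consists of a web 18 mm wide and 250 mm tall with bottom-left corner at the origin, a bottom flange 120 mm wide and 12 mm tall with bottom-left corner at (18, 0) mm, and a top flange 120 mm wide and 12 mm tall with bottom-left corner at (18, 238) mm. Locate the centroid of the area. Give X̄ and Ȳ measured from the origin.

Part | A | x̄ᵢ | ȳᵢ | A·x̄ᵢ | A·ȳᵢ
web | 4500.00 | 9.00 | 125.00 | 40500.00 | 562500.00
bottom flange | 1440.00 | 78.00 | 6.00 | 112320.00 | 8640.00
top flange | 1440.00 | 78.00 | 244.00 | 112320.00 | 351360.00
Σ | 7380.00 |  |  | 265140.00 | 922500.00
X̄ = 265140.00 / 7380.00 = 35.93 mm
Ȳ = 922500.00 / 7380.00 = 125.00 mm

X̄ = 35.93 mm, Ȳ = 125.00 mm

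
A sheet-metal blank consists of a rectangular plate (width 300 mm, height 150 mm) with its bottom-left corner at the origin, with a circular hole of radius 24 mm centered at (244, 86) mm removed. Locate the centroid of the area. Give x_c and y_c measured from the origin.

plate: A = 300 × 150 = 45000.00, centroid at (150.00, 75.00).
hole: A = −π·24² = -1809.56, centroid at (244.00, 86.00).
ΣA = 43190.44 mm²
ΣAx_c = (45000.00)(150.00) + (-1809.56)(244.00) = 6308468.00 mm³
ΣAy_c = (45000.00)(75.00) + (-1809.56)(86.00) = 3219378.07 mm³
x_c = 6308468.00 / 43190.44 = 146.06 mm
y_c = 3219378.07 / 43190.44 = 74.54 mm

x_c = 146.06 mm, y_c = 74.54 mm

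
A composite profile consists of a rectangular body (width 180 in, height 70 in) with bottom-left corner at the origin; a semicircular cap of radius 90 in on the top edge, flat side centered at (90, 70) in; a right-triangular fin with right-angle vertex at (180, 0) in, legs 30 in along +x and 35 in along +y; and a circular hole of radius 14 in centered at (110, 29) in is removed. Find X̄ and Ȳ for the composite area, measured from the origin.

rectangular body: A = 180 × 70 = 12600.00, centroid at (90.00, 35.00).
semicircular top: A = ½π·90² = 12723.45, centroid at (90.00, 108.20).
triangular fin: A = ½·30·35 = 525.00, centroid at (190.00, 11.67).
hole: A = −π·14² = -615.75, centroid at (110.00, 29.00).
ΣA = 25232.70 in², ΣAX̄ = 2311127.78 in³, ΣAȲ = 1805909.70 in³.
X̄ = 2311127.78/25232.70 = 91.59 in; Ȳ = 1805909.70/25232.70 = 71.57 in.

X̄ = 91.59 in, Ȳ = 71.57 in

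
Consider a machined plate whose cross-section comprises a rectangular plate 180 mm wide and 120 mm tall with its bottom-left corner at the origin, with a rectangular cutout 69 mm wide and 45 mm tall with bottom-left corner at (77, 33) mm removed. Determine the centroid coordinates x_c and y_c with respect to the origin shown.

x_c = 86.39 mm, y_c = 60.76 mm

plate: A = 180 × 120 = 21600.00, centroid at (90.00, 60.00).
hole: A = −(69 × 45) = -3105.00, centroid at (111.50, 55.50).
ΣA = 18495.00 mm², ΣAx_c = 1597792.50 mm³, ΣAy_c = 1123672.50 mm³.
x_c = 1597792.50/18495.00 = 86.39 mm; y_c = 1123672.50/18495.00 = 60.76 mm.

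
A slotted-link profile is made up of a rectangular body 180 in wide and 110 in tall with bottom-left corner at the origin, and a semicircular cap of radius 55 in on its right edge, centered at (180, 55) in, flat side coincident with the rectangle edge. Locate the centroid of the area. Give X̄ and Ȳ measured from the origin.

X̄ = 111.94 in, Ȳ = 55.00 in

rectangular body: A = 180 × 110 = 19800.00, centroid at (90.00, 55.00).
semicircular end: A = ½π·55² = 4751.66, centroid at (203.34, 55.00).
ΣA = 24551.66 in², ΣAX̄ = 2748215.27 in³, ΣAȲ = 1350341.24 in³.
X̄ = 2748215.27/24551.66 = 111.94 in; Ȳ = 1350341.24/24551.66 = 55.00 in.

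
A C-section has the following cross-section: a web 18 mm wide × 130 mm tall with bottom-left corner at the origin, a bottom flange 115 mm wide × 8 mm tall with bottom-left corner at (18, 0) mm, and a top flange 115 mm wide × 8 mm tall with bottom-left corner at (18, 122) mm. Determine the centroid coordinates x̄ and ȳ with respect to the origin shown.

x̄ = 38.27 mm, ȳ = 65.00 mm

web: A = 18 × 130 = 2340.00, centroid at (9.00, 65.00).
bottom flange: A = 115 × 8 = 920.00, centroid at (75.50, 4.00).
top flange: A = 115 × 8 = 920.00, centroid at (75.50, 126.00).
ΣA = 4180.00 mm², ΣAx̄ = 159980.00 mm³, ΣAȳ = 271700.00 mm³.
x̄ = 159980.00/4180.00 = 38.27 mm; ȳ = 271700.00/4180.00 = 65.00 mm.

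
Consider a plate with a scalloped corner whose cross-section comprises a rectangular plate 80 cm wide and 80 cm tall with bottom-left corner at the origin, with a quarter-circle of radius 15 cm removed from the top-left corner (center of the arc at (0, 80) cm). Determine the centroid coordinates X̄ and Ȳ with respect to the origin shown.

plate: A = 80 × 80 = 6400.00, centroid at (40.00, 40.00).
removed quarter-circle: A = −¼π·15² = -176.71, centroid at (6.37, 73.63).
ΣA = 6223.29 cm², ΣAX̄ = 254875.00 cm³, ΣAȲ = 242987.83 cm³.
X̄ = 254875.00/6223.29 = 40.96 cm; Ȳ = 242987.83/6223.29 = 39.04 cm.

X̄ = 40.96 cm, Ȳ = 39.04 cm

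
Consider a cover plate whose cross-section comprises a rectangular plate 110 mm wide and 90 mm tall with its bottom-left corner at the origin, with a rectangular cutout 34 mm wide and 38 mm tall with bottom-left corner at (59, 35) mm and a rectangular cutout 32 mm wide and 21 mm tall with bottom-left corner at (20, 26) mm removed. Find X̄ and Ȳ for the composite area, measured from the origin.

plate: A = 110 × 90 = 9900.00, centroid at (55.00, 45.00).
hole 1: A = −(34 × 38) = -1292.00, centroid at (76.00, 54.00).
hole 2: A = −(32 × 21) = -672.00, centroid at (36.00, 36.50).
ΣA = 7936.00 mm², ΣAX̄ = 422116.00 mm³, ΣAȲ = 351204.00 mm³.
X̄ = 422116.00/7936.00 = 53.19 mm; Ȳ = 351204.00/7936.00 = 44.25 mm.

X̄ = 53.19 mm, Ȳ = 44.25 mm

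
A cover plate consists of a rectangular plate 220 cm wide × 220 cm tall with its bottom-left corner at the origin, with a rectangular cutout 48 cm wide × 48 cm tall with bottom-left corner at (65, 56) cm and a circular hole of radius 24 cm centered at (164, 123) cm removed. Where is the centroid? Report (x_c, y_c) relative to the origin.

x_c = 108.89 cm, y_c = 111.03 cm

Part | A | x̄ᵢ | ȳᵢ | A·x̄ᵢ | A·ȳᵢ
plate | 48400.00 | 110.00 | 110.00 | 5324000.00 | 5324000.00
hole 1 | -2304.00 | 89.00 | 80.00 | -205056.00 | -184320.00
hole 2 | -1809.56 | 164.00 | 123.00 | -296767.41 | -222575.56
Σ | 44286.44 |  |  | 4822176.59 | 4917104.44
x_c = 4822176.59 / 44286.44 = 108.89 cm
y_c = 4917104.44 / 44286.44 = 111.03 cm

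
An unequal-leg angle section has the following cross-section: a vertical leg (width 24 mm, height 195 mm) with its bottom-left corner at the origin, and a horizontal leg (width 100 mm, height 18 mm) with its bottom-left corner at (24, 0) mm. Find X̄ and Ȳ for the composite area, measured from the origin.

X̄ = 29.22 mm, Ȳ = 72.92 mm

Part | A | x̄ᵢ | ȳᵢ | A·x̄ᵢ | A·ȳᵢ
vertical leg | 4680.00 | 12.00 | 97.50 | 56160.00 | 456300.00
horizontal leg | 1800.00 | 74.00 | 9.00 | 133200.00 | 16200.00
Σ | 6480.00 |  |  | 189360.00 | 472500.00
X̄ = 189360.00 / 6480.00 = 29.22 mm
Ȳ = 472500.00 / 6480.00 = 72.92 mm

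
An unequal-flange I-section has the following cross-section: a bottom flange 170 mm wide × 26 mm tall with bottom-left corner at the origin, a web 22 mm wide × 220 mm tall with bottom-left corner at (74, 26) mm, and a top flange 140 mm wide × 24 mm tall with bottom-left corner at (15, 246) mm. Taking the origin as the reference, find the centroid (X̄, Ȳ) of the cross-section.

X̄ = 85.00 mm, Ȳ = 125.40 mm

bottom flange: A = 170 × 26 = 4420.00, centroid at (85.00, 13.00).
web: A = 22 × 220 = 4840.00, centroid at (85.00, 136.00).
top flange: A = 140 × 24 = 3360.00, centroid at (85.00, 258.00).
ΣA = 12620.00 mm²
ΣAX̄ = (4420.00)(85.00) + (4840.00)(85.00) + (3360.00)(85.00) = 1072700.00 mm³
ΣAȲ = (4420.00)(13.00) + (4840.00)(136.00) + (3360.00)(258.00) = 1582580.00 mm³
X̄ = 1072700.00 / 12620.00 = 85.00 mm
Ȳ = 1582580.00 / 12620.00 = 125.40 mm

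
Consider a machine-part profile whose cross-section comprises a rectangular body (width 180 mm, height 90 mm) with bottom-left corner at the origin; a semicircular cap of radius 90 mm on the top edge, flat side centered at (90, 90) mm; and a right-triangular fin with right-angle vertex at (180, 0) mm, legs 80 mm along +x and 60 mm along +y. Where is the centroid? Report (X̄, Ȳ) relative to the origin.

Part | A | x̄ᵢ | ȳᵢ | A·x̄ᵢ | A·ȳᵢ
rectangular body | 16200.00 | 90.00 | 45.00 | 1458000.00 | 729000.00
semicircular top | 12723.45 | 90.00 | 128.20 | 1145110.52 | 1631110.52
triangular fin | 2400.00 | 206.67 | 20.00 | 496000.00 | 48000.00
Σ | 31323.45 |  |  | 3099110.52 | 2408110.52
X̄ = 3099110.52 / 31323.45 = 98.94 mm
Ȳ = 2408110.52 / 31323.45 = 76.88 mm

X̄ = 98.94 mm, Ȳ = 76.88 mm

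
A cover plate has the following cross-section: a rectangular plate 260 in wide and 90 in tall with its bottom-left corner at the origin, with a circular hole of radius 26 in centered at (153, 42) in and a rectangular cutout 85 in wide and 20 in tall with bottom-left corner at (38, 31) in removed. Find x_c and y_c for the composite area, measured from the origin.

x_c = 131.80 in, y_c = 45.67 in

plate: A = 260 × 90 = 23400.00, centroid at (130.00, 45.00).
hole 1: A = −π·26² = -2123.72, centroid at (153.00, 42.00).
hole 2: A = −(85 × 20) = -1700.00, centroid at (80.50, 41.00).
ΣA = 19576.28 in², ΣAx_c = 2580221.36 in³, ΣAy_c = 894103.90 in³.
x_c = 2580221.36/19576.28 = 131.80 in; y_c = 894103.90/19576.28 = 45.67 in.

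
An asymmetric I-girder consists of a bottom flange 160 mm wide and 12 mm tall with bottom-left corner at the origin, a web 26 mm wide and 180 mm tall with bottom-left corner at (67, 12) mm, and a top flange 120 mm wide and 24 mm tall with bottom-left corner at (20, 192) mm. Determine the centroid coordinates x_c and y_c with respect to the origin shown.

x_c = 80.00 mm, y_c = 113.54 mm

bottom flange: A = 160 × 12 = 1920.00, centroid at (80.00, 6.00).
web: A = 26 × 180 = 4680.00, centroid at (80.00, 102.00).
top flange: A = 120 × 24 = 2880.00, centroid at (80.00, 204.00).
ΣA = 9480.00 mm², ΣAx_c = 758400.00 mm³, ΣAy_c = 1076400.00 mm³.
x_c = 758400.00/9480.00 = 80.00 mm; y_c = 1076400.00/9480.00 = 113.54 mm.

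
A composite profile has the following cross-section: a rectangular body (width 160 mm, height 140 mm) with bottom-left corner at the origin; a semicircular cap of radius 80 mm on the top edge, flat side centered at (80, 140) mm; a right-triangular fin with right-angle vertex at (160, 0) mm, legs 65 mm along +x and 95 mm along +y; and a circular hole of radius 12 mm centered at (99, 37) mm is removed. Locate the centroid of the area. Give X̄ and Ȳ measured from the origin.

rectangular body: A = 160 × 140 = 22400.00, centroid at (80.00, 70.00).
semicircular top: A = ½π·80² = 10053.10, centroid at (80.00, 173.95).
triangular fin: A = ½·65·95 = 3087.50, centroid at (181.67, 31.67).
hole: A = −π·12² = -452.39, centroid at (99.00, 37.00).
ΣA = 35088.21 mm²
ΣAX̄ = (22400.00)(80.00) + (10053.10)(80.00) + (3087.50)(181.67) + (-452.39)(99.00) = 3112357.01 mm³
ΣAȲ = (22400.00)(70.00) + (10053.10)(173.95) + (3087.50)(31.67) + (-452.39)(37.00) = 3397799.27 mm³
X̄ = 3112357.01 / 35088.21 = 88.70 mm
Ȳ = 3397799.27 / 35088.21 = 96.84 mm

X̄ = 88.70 mm, Ȳ = 96.84 mm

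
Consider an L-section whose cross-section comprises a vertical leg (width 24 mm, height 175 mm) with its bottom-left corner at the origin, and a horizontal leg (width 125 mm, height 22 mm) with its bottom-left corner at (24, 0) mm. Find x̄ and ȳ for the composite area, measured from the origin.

vertical leg: A = 24 × 175 = 4200.00, centroid at (12.00, 87.50).
horizontal leg: A = 125 × 22 = 2750.00, centroid at (86.50, 11.00).
ΣA = 6950.00 mm²
ΣAx̄ = (4200.00)(12.00) + (2750.00)(86.50) = 288275.00 mm³
ΣAȳ = (4200.00)(87.50) + (2750.00)(11.00) = 397750.00 mm³
x̄ = 288275.00 / 6950.00 = 41.48 mm
ȳ = 397750.00 / 6950.00 = 57.23 mm

x̄ = 41.48 mm, ȳ = 57.23 mm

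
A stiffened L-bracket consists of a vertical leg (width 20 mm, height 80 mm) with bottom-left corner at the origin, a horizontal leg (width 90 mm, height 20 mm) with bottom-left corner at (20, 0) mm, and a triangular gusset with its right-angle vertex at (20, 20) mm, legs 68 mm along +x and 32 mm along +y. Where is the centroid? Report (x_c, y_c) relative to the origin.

x_c = 39.98 mm, y_c = 25.71 mm

vertical leg: A = 20 × 80 = 1600.00, centroid at (10.00, 40.00).
horizontal leg: A = 90 × 20 = 1800.00, centroid at (65.00, 10.00).
gusset: A = ½·68·32 = 1088.00, centroid at (42.67, 30.67).
ΣA = 4488.00 mm², ΣAx_c = 179421.33 mm³, ΣAy_c = 115365.33 mm³.
x_c = 179421.33/4488.00 = 39.98 mm; y_c = 115365.33/4488.00 = 25.71 mm.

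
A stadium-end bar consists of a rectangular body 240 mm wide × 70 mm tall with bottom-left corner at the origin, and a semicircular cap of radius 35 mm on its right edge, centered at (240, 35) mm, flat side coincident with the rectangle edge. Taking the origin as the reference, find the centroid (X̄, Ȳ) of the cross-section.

X̄ = 133.86 mm, Ȳ = 35.00 mm

Part | A | x̄ᵢ | ȳᵢ | A·x̄ᵢ | A·ȳᵢ
rectangular body | 16800.00 | 120.00 | 35.00 | 2016000.00 | 588000.00
semicircular end | 1924.23 | 254.85 | 35.00 | 490397.45 | 67347.89
Σ | 18724.23 |  |  | 2506397.45 | 655347.89
X̄ = 2506397.45 / 18724.23 = 133.86 mm
Ȳ = 655347.89 / 18724.23 = 35.00 mm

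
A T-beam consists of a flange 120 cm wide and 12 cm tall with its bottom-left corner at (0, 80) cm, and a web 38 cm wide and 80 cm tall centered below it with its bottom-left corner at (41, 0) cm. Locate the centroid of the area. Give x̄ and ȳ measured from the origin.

web: A = 38 × 80 = 3040.00, centroid at (60.00, 40.00).
flange: A = 120 × 12 = 1440.00, centroid at (60.00, 86.00).
ΣA = 4480.00 cm²
ΣAx̄ = (3040.00)(60.00) + (1440.00)(60.00) = 268800.00 cm³
ΣAȳ = (3040.00)(40.00) + (1440.00)(86.00) = 245440.00 cm³
x̄ = 268800.00 / 4480.00 = 60.00 cm
ȳ = 245440.00 / 4480.00 = 54.79 cm

x̄ = 60.00 cm, ȳ = 54.79 cm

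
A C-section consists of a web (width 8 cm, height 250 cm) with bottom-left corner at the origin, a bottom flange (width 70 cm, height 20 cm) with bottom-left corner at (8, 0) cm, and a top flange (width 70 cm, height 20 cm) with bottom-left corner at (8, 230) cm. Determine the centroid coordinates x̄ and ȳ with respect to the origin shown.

web: A = 8 × 250 = 2000.00, centroid at (4.00, 125.00).
bottom flange: A = 70 × 20 = 1400.00, centroid at (43.00, 10.00).
top flange: A = 70 × 20 = 1400.00, centroid at (43.00, 240.00).
ΣA = 4800.00 cm², ΣAx̄ = 128400.00 cm³, ΣAȳ = 600000.00 cm³.
x̄ = 128400.00/4800.00 = 26.75 cm; ȳ = 600000.00/4800.00 = 125.00 cm.

x̄ = 26.75 cm, ȳ = 125.00 cm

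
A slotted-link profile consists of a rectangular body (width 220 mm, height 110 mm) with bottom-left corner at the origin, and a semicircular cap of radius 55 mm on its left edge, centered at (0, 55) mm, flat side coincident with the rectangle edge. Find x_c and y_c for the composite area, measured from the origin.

x_c = 88.12 mm, y_c = 55.00 mm

rectangular body: A = 220 × 110 = 24200.00, centroid at (110.00, 55.00).
semicircular end: A = ½π·55² = 4751.66, centroid at (-23.34, 55.00).
ΣA = 28951.66 mm²
ΣAx_c = (24200.00)(110.00) + (4751.66)(-23.34) = 2551083.33 mm³
ΣAy_c = (24200.00)(55.00) + (4751.66)(55.00) = 1592341.24 mm³
x_c = 2551083.33 / 28951.66 = 88.12 mm
y_c = 1592341.24 / 28951.66 = 55.00 mm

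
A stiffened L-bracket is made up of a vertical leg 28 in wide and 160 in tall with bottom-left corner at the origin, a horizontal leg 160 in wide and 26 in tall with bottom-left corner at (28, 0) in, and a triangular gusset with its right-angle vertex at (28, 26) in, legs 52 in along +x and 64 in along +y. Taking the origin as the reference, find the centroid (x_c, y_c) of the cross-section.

vertical leg: A = 28 × 160 = 4480.00, centroid at (14.00, 80.00).
horizontal leg: A = 160 × 26 = 4160.00, centroid at (108.00, 13.00).
gusset: A = ½·52·64 = 1664.00, centroid at (45.33, 47.33).
ΣA = 10304.00 in²
ΣAx_c = (4480.00)(14.00) + (4160.00)(108.00) + (1664.00)(45.33) = 587434.67 in³
ΣAy_c = (4480.00)(80.00) + (4160.00)(13.00) + (1664.00)(47.33) = 491242.67 in³
x_c = 587434.67 / 10304.00 = 57.01 in
y_c = 491242.67 / 10304.00 = 47.67 in

x_c = 57.01 in, y_c = 47.67 in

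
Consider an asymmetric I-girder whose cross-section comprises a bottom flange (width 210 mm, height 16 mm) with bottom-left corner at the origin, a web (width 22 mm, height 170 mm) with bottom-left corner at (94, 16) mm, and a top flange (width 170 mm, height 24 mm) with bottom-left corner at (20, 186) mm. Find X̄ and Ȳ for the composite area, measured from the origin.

X̄ = 105.00 mm, Ȳ = 108.45 mm

bottom flange: A = 210 × 16 = 3360.00, centroid at (105.00, 8.00).
web: A = 22 × 170 = 3740.00, centroid at (105.00, 101.00).
top flange: A = 170 × 24 = 4080.00, centroid at (105.00, 198.00).
ΣA = 11180.00 mm²
ΣAX̄ = (3360.00)(105.00) + (3740.00)(105.00) + (4080.00)(105.00) = 1173900.00 mm³
ΣAȲ = (3360.00)(8.00) + (3740.00)(101.00) + (4080.00)(198.00) = 1212460.00 mm³
X̄ = 1173900.00 / 11180.00 = 105.00 mm
Ȳ = 1212460.00 / 11180.00 = 108.45 mm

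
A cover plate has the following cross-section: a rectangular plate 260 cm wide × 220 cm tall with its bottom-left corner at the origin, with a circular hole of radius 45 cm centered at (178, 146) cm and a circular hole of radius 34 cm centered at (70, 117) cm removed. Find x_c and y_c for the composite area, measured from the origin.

plate: A = 260 × 220 = 57200.00, centroid at (130.00, 110.00).
hole 1: A = −π·45² = -6361.73, centroid at (178.00, 146.00).
hole 2: A = −π·34² = -3631.68, centroid at (70.00, 117.00).
ΣA = 47206.59 cm², ΣAx_c = 6049395.25 cm³, ΣAy_c = 4938281.44 cm³.
x_c = 6049395.25/47206.59 = 128.15 cm; y_c = 4938281.44/47206.59 = 104.61 cm.

x_c = 128.15 cm, y_c = 104.61 cm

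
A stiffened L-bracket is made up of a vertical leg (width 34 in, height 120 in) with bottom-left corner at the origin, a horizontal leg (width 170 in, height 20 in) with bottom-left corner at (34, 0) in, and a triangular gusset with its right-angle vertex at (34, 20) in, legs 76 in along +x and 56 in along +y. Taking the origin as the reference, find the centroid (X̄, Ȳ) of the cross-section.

X̄ = 62.47 in, Ȳ = 37.58 in

vertical leg: A = 34 × 120 = 4080.00, centroid at (17.00, 60.00).
horizontal leg: A = 170 × 20 = 3400.00, centroid at (119.00, 10.00).
gusset: A = ½·76·56 = 2128.00, centroid at (59.33, 38.67).
ΣA = 9608.00 in², ΣAX̄ = 600221.33 in³, ΣAȲ = 361082.67 in³.
X̄ = 600221.33/9608.00 = 62.47 in; Ȳ = 361082.67/9608.00 = 37.58 in.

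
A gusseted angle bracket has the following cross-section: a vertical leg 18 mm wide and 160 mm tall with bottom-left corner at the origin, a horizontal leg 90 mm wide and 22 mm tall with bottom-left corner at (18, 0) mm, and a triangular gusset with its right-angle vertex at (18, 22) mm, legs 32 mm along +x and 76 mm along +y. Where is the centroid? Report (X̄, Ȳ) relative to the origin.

X̄ = 30.53 mm, Ȳ = 50.98 mm

vertical leg: A = 18 × 160 = 2880.00, centroid at (9.00, 80.00).
horizontal leg: A = 90 × 22 = 1980.00, centroid at (63.00, 11.00).
gusset: A = ½·32·76 = 1216.00, centroid at (28.67, 47.33).
ΣA = 6076.00 mm²
ΣAX̄ = (2880.00)(9.00) + (1980.00)(63.00) + (1216.00)(28.67) = 185518.67 mm³
ΣAȲ = (2880.00)(80.00) + (1980.00)(11.00) + (1216.00)(47.33) = 309737.33 mm³
X̄ = 185518.67 / 6076.00 = 30.53 mm
Ȳ = 309737.33 / 6076.00 = 50.98 mm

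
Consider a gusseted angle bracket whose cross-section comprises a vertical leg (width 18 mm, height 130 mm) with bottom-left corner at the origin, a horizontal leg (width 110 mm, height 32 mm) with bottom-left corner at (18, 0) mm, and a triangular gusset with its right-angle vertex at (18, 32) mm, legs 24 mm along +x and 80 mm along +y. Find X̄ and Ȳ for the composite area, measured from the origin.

vertical leg: A = 18 × 130 = 2340.00, centroid at (9.00, 65.00).
horizontal leg: A = 110 × 32 = 3520.00, centroid at (73.00, 16.00).
gusset: A = ½·24·80 = 960.00, centroid at (26.00, 58.67).
ΣA = 6820.00 mm², ΣAX̄ = 302980.00 mm³, ΣAȲ = 264740.00 mm³.
X̄ = 302980.00/6820.00 = 44.43 mm; Ȳ = 264740.00/6820.00 = 38.82 mm.

X̄ = 44.43 mm, Ȳ = 38.82 mm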